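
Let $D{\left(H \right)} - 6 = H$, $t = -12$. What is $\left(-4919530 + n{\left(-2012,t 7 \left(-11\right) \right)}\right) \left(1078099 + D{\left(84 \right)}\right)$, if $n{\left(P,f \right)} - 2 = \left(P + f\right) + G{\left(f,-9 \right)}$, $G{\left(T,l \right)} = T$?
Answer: $-5304357797788$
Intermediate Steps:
$D{\left(H \right)} = 6 + H$
$n{\left(P,f \right)} = 2 + P + 2 f$ ($n{\left(P,f \right)} = 2 + \left(\left(P + f\right) + f\right) = 2 + \left(P + 2 f\right) = 2 + P + 2 f$)
$\left(-4919530 + n{\left(-2012,t 7 \left(-11\right) \right)}\right) \left(1078099 + D{\left(84 \right)}\right) = \left(-4919530 + \left(2 - 2012 + 2 \left(-12\right) 7 \left(-11\right)\right)\right) \left(1078099 + \left(6 + 84\right)\right) = \left(-4919530 + \left(2 - 2012 + 2 \left(\left(-84\right) \left(-11\right)\right)\right)\right) \left(1078099 + 90\right) = \left(-4919530 + \left(2 - 2012 + 2 \cdot 924\right)\right) 1078189 = \left(-4919530 + \left(2 - 2012 + 1848\right)\right) 1078189 = \left(-4919530 - 162\right) 1078189 = \left(-4919692\right) 1078189 = -5304357797788$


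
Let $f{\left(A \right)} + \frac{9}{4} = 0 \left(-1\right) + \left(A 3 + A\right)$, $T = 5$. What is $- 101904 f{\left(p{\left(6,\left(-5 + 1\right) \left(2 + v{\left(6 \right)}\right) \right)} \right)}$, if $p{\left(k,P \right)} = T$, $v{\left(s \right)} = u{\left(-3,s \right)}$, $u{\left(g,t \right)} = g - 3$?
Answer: $-1808796$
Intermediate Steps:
$u{\left(g,t \right)} = -3 + g$
$v{\left(s \right)} = -6$ ($v{\left(s \right)} = -3 - 3 = -6$)
$p{\left(k,P \right)} = 5$
$f{\left(A \right)} = - \frac{9}{4} + 4 A$ ($f{\left(A \right)} = - \frac{9}{4} + \left(0 \left(-1\right) + \left(A 3 + A\right)\right) = - \frac{9}{4} + \left(0 + \left(3 A + A\right)\right) = - \frac{9}{4} + \left(0 + 4 A\right) = - \frac{9}{4} + 4 A$)
$- 101904 f{\left(p{\left(6,\left(-5 + 1\right) \left(2 + v{\left(6 \right)}\right) \right)} \right)} = - 101904 \left(- \frac{9}{4} + 4 \cdot 5\right) = - 101904 \left(- \frac{9}{4} + 20\right) = \left(-101904\right) \frac{71}{4} = -1808796$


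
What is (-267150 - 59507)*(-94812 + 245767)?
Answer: -49310507435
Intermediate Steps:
(-267150 - 59507)*(-94812 + 245767) = -326657*150955 = -49310507435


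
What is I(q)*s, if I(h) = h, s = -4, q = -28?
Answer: 112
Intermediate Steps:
I(q)*s = -28*(-4) = 112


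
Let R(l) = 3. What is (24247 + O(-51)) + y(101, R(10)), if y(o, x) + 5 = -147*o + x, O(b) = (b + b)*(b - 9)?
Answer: 15518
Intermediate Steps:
O(b) = 2*b*(-9 + b) (O(b) = (2*b)*(-9 + b) = 2*b*(-9 + b))
y(o, x) = -5 + x - 147*o (y(o, x) = -5 + (-147*o + x) = -5 + (x - 147*o) = -5 + x - 147*o)
(24247 + O(-51)) + y(101, R(10)) = (24247 + 2*(-51)*(-9 - 51)) + (-5 + 3 - 147*101) = (24247 + 2*(-51)*(-60)) + (-5 + 3 - 14847) = (24247 + 6120) - 14849 = 30367 - 14849 = 15518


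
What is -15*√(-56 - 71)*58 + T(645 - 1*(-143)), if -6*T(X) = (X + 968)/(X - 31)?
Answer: -878/2271 - 870*I*√127 ≈ -0.38661 - 9804.4*I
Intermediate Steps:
T(X) = -(968 + X)/(6*(-31 + X)) (T(X) = -(X + 968)/(6*(X - 31)) = -(968 + X)/(6*(-31 + X)))
-15*√(-56 - 71)*58 + T(645 - 1*(-143)) = -15*√(-56 - 71)*58 + (-968 - (645 - 1*(-143)))/(6*(-31 + (645 - 1*(-143)))) = -15*I*√127*58 + (-968 - (645 + 143))/(6*(-31 + (645 + 143))) = -15*I*√127*58 + (-968 - 1*788)/(6*(-31 + 788)) = -15*I*√127*58 + (⅙)*(-968 - 788)/757 = -870*I*√127 + (⅙)*(1/757)*(-1756) = -870*I*√127 - 878/2271 = -878/2271 - 870*I*√127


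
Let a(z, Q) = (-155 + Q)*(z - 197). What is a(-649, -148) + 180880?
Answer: 437218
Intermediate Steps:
a(z, Q) = (-197 + z)*(-155 + Q) (a(z, Q) = (-155 + Q)*(-197 + z) = (-197 + z)*(-155 + Q))
a(-649, -148) + 180880 = (30535 - 197*(-148) - 155*(-649) - 148*(-649)) + 180880 = (30535 + 29156 + 100595 + 96052) + 180880 = 256338 + 180880 = 437218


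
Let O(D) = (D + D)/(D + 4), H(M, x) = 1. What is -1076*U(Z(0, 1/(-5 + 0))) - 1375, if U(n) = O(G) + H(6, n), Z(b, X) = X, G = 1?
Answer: -14407/5 ≈ -2881.4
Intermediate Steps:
O(D) = 2*D/(4 + D) (O(D) = (2*D)/(4 + D) = 2*D/(4 + D))
U(n) = 7/5 (U(n) = 2*1/(4 + 1) + 1 = 2*1/5 + 1 = 2*1*(1/5) + 1 = 2/5 + 1 = 7/5)
-1076*U(Z(0, 1/(-5 + 0))) - 1375 = -1076*7/5 - 1375 = -7532/5 - 1375 = -14407/5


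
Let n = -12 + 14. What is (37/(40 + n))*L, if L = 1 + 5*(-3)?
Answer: -37/3 ≈ -12.333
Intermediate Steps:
n = 2
L = -14 (L = 1 - 15 = -14)
(37/(40 + n))*L = (37/(40 + 2))*(-14) = (37/42)*(-14) = -37/3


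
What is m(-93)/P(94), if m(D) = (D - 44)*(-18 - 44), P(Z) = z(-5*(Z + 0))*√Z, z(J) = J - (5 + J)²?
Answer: -4247*√94/10184665 ≈ -0.0040430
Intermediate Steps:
P(Z) = √Z*(-(5 - 5*Z)² - 5*Z) (P(Z) = (-5*(Z + 0) - (5 - 5*(Z + 0))²)*√Z = (-5*Z - (5 - 5*Z)²)*√Z = (-(5 - 5*Z)² - 5*Z)*√Z = √Z*(-(5 - 5*Z)² - 5*Z))
m(D) = 2728 - 62*D (m(D) = (-44 + D)*(-62) = 2728 - 62*D)
m(-93)/P(94) = (2728 - 62*(-93))/((5*√94*(-1*94 - 5*(-1 + 94)²))) = (2728 + 5766)/((5*√94*(-94 - 5*93²))) = 8494/((5*√94*(-94 - 5*8649))) = 8494/((5*√94*(-94 - 43245))) = 8494/((5*√94*(-43339))) = 8494/((-216695*√94)) = 8494*(-√94/20369330) = -4247*√94/10184665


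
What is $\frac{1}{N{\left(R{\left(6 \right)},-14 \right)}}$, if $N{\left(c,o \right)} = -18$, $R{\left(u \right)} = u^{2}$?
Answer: $- \frac{1}{18} \approx -0.055556$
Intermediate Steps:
$\frac{1}{N{\left(R{\left(6 \right)},-14 \right)}} = \frac{1}{-18} = - \frac{1}{18}$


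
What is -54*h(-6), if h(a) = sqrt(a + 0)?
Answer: -54*I*sqrt(6) ≈ -132.27*I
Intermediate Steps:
h(a) = sqrt(a)
-54*h(-6) = -54*I*sqrt(6)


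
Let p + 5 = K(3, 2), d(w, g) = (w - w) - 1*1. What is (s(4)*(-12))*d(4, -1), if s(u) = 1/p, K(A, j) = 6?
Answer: 12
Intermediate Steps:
d(w, g) = -1 (d(w, g) = 0 - 1 = -1)
p = 1 (p = -5 + 6 = 1)
s(u) = 1 (s(u) = 1/1 = 1)
(s(4)*(-12))*d(4, -1) = (1*(-12))*(-1) = -12*(-1) = 12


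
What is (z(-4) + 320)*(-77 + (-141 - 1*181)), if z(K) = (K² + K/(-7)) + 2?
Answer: -135090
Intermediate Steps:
z(K) = 2 + K² - K/7 (z(K) = (K² - K/7) + 2 = 2 + K² - K/7)
(z(-4) + 320)*(-77 + (-141 - 1*181)) = ((2 + (-4)² - ⅐*(-4)) + 320)*(-77 + (-141 - 1*181)) = ((2 + 16 + 4/7) + 320)*(-77 + (-141 - 181)) = (130/7 + 320)*(-77 - 322) = (2370/7)*(-399) = -135090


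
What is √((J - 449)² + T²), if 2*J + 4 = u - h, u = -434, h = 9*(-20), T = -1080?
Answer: 2*√375121 ≈ 1224.9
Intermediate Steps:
h = -180
J = -129 (J = -2 + (-434 - 1*(-180))/2 = -2 + (-434 + 180)/2 = -2 + (½)*(-254) = -2 - 127 = -129)
√((J - 449)² + T²) = √((-129 - 449)² + (-1080)²) = √((-578)² + 1166400) = √(334084 + 1166400) = √1500484 = 2*√375121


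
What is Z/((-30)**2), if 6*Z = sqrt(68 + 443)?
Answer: sqrt(511)/5400 ≈ 0.0041862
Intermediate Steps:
Z = sqrt(511)/6 (Z = sqrt(68 + 443)/6 = sqrt(511)/6 ≈ 3.7676)
Z/((-30)**2) = (sqrt(511)/6)/((-30)**2) = (sqrt(511)/6)/900 = (sqrt(511)/6)*(1/900) = sqrt(511)/5400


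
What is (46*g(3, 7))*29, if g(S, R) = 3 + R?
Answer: 13340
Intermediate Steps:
(46*g(3, 7))*29 = (46*(3 + 7))*29 = (46*10)*29 = 460*29 = 13340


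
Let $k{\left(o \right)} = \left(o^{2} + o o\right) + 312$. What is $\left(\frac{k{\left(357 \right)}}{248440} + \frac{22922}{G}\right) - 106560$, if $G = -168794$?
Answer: $- \frac{223428777127327}{2096759068} \approx -1.0656 \cdot 10^{5}$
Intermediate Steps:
$k{\left(o \right)} = 312 + 2 o^{2}$ ($k{\left(o \right)} = \left(o^{2} + o^{2}\right) + 312 = 2 o^{2} + 312 = 312 + 2 o^{2}$)
$\left(\frac{k{\left(357 \right)}}{248440} + \frac{22922}{G}\right) - 106560 = \left(\frac{312 + 2 \cdot 357^{2}}{248440} + \frac{22922}{-168794}\right) - 106560 = \left(\left(312 + 2 \cdot 127449\right) \frac{1}{248440} + 22922 \left(- \frac{1}{168794}\right)\right) - 106560 = \left(\left(312 + 254898\right) \frac{1}{248440} - \frac{11461}{84397}\right) - 106560 = \left(255210 \cdot \frac{1}{248440} - \frac{11461}{84397}\right) - 106560 = \left(\frac{25521}{24844} - \frac{11461}{84397}\right) - 106560 = \frac{1869158753}{2096759068} - 106560 = - \frac{223428777127327}{2096759068}$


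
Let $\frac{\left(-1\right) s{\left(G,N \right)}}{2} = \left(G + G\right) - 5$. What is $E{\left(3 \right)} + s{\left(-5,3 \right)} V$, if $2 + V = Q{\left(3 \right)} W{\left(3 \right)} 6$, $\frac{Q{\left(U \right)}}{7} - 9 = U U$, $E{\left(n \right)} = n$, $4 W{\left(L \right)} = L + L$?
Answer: $33963$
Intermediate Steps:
$s{\left(G,N \right)} = 10 - 4 G$ ($s{\left(G,N \right)} = - 2 \left(\left(G + G\right) - 5\right) = - 2 \left(2 G - 5\right) = - 2 \left(-5 + 2 G\right) = 10 - 4 G$)
$W{\left(L \right)} = \frac{L}{2}$ ($W{\left(L \right)} = \frac{L + L}{4} = \frac{2 L}{4} = \frac{L}{2}$)
$Q{\left(U \right)} = 63 + 7 U^{2}$ ($Q{\left(U \right)} = 63 + 7 U U = 63 + 7 U^{2}$)
$V = 1132$ ($V = -2 + \left(63 + 7 \cdot 3^{2}\right) \frac{1}{2} \cdot 3 \cdot 6 = -2 + \left(63 + 7 \cdot 9\right) \frac{3}{2} \cdot 6 = -2 + \left(63 + 63\right) \frac{3}{2} \cdot 6 = -2 + 126 \cdot \frac{3}{2} \cdot 6 = -2 + 189 \cdot 6 = -2 + 1134 = 1132$)
$E{\left(3 \right)} + s{\left(-5,3 \right)} V = 3 + \left(10 - -20\right) 1132 = 3 + \left(10 + 20\right) 1132 = 3 + 30 \cdot 1132 = 3 + 33960 = 33963$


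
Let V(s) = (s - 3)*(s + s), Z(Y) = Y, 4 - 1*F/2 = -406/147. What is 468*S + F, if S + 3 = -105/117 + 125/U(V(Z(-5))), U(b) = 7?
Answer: 19640/3 ≈ 6546.7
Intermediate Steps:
F = 284/21 (F = 8 - (-812)/147 = 8 - 2*(-58/21) = 8 + 116/21 = 284/21 ≈ 13.524)
V(s) = 2*s*(-3 + s) (V(s) = (-3 + s)*(2*s) = 2*s*(-3 + s))
S = 3811/273 (S = -3 + (-105/117 + 125/7) = -3 + (-105*1/117 + 125*(1/7)) = -3 + (-35/39 + 125/7) = -3 + 4630/273 = 3811/273 ≈ 13.960)
468*S + F = 468*(3811/273) + 284/21 = 45732/7 + 284/21 = 19640/3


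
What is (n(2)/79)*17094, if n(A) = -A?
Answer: -34188/79 ≈ -432.76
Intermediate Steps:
(n(2)/79)*17094 = (-1*2/79)*17094 = -2*1/79*17094 = -2/79*17094 = -34188/79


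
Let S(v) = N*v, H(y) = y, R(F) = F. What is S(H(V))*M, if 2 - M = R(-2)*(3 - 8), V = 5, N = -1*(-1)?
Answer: -40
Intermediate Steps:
N = 1
S(v) = v (S(v) = 1*v = v)
M = -8 (M = 2 - (-2)*(3 - 8) = 2 - (-2)*(-5) = 2 - 1*10 = 2 - 10 = -8)
S(H(V))*M = 5*(-8) = -40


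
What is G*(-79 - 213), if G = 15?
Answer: -4380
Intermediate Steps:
G*(-79 - 213) = 15*(-79 - 213) = 15*(-292) = -4380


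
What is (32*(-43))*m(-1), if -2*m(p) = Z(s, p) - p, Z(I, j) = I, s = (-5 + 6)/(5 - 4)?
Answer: 1376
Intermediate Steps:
s = 1 (s = 1/1 = 1*1 = 1)
m(p) = -½ + p/2 (m(p) = -(1 - p)/2 = -½ + p/2)
(32*(-43))*m(-1) = (32*(-43))*(-½ + (½)*(-1)) = -1376*(-½ - ½) = -1376*(-1) = 1376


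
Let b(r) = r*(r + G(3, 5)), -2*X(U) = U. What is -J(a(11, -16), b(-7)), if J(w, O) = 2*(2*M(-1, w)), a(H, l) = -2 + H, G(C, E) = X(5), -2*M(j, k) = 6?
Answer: 12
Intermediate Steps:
X(U) = -U/2
M(j, k) = -3 (M(j, k) = -1/2*6 = -3)
G(C, E) = -5/2 (G(C, E) = -1/2*5 = -5/2)
b(r) = r*(-5/2 + r) (b(r) = r*(r - 5/2) = r*(-5/2 + r))
J(w, O) = -12 (J(w, O) = 2*(2*(-3)) = 2*(-6) = -12)
-J(a(11, -16), b(-7)) = -1*(-12) = 12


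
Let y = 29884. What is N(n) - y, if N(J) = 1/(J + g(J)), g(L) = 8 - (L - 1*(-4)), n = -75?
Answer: -119535/4 ≈ -29884.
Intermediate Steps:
g(L) = 4 - L (g(L) = 8 - (L + 4) = 8 - (4 + L) = 8 + (-4 - L) = 4 - L)
N(J) = ¼ (N(J) = 1/(J + (4 - J)) = 1/4 = ¼)
N(n) - y = ¼ - 1*29884 = ¼ - 29884 = -119535/4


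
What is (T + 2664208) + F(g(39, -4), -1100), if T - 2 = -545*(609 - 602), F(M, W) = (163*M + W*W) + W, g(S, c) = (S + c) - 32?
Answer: 3869784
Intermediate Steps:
g(S, c) = -32 + S + c
F(M, W) = W + W² + 163*M (F(M, W) = (163*M + W²) + W = (W² + 163*M) + W = W + W² + 163*M)
T = -3813 (T = 2 - 545*(609 - 602) = 2 - 545*7 = 2 - 3815 = -3813)
(T + 2664208) + F(g(39, -4), -1100) = (-3813 + 2664208) + (-1100 + (-1100)² + 163*(-32 + 39 - 4)) = 2660395 + (-1100 + 1210000 + 163*3) = 2660395 + (-1100 + 1210000 + 489) = 2660395 + 1209389 = 3869784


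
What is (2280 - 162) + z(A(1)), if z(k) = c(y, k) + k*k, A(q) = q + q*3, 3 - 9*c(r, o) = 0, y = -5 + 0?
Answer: 6403/3 ≈ 2134.3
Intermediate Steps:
y = -5
c(r, o) = 1/3 (c(r, o) = 1/3 - 1/9*0 = 1/3 + 0 = 1/3)
A(q) = 4*q (A(q) = q + 3*q = 4*q)
z(k) = 1/3 + k**2 (z(k) = 1/3 + k*k = 1/3 + k**2)
(2280 - 162) + z(A(1)) = (2280 - 162) + (1/3 + (4*1)**2) = 2118 + (1/3 + 4**2) = 2118 + (1/3 + 16) = 2118 + 49/3 = 6403/3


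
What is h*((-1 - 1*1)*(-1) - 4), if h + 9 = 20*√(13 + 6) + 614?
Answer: -1210 - 40*√19 ≈ -1384.4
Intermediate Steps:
h = 605 + 20*√19 (h = -9 + (20*√(13 + 6) + 614) = -9 + (20*√19 + 614) = -9 + (614 + 20*√19) = 605 + 20*√19 ≈ 692.18)
h*((-1 - 1*1)*(-1) - 4) = (605 + 20*√19)*((-1 - 1*1)*(-1) - 4) = (605 + 20*√19)*((-1 - 1)*(-1) - 4) = (605 + 20*√19)*(-2*(-1) - 4) = (605 + 20*√19)*(2 - 4) = (605 + 20*√19)*(-2) = -1210 - 40*√19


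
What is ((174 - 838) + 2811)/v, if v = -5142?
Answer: -2147/5142 ≈ -0.41754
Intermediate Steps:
((174 - 838) + 2811)/v = ((174 - 838) + 2811)/(-5142) = (-664 + 2811)*(-1/5142) = 2147*(-1/5142) = -2147/5142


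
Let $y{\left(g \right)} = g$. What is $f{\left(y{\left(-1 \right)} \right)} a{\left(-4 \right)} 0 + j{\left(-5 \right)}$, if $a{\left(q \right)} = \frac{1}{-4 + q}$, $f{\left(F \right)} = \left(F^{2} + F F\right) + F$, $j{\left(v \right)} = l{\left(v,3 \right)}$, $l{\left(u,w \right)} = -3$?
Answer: $-3$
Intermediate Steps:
$j{\left(v \right)} = -3$
$f{\left(F \right)} = F + 2 F^{2}$ ($f{\left(F \right)} = \left(F^{2} + F^{2}\right) + F = 2 F^{2} + F = F + 2 F^{2}$)
$f{\left(y{\left(-1 \right)} \right)} a{\left(-4 \right)} 0 + j{\left(-5 \right)} = - (1 + 2 \left(-1\right)) \frac{1}{-4 - 4} \cdot 0 - 3 = - (1 - 2) \frac{1}{-8} \cdot 0 - 3 = \left(-1\right) \left(-1\right) \left(\left(- \frac{1}{8}\right) 0\right) - 3 = 1 \cdot 0 - 3 = 0 - 3 = -3$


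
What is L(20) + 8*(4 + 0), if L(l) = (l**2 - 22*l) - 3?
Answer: -11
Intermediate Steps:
L(l) = -3 + l**2 - 22*l
L(20) + 8*(4 + 0) = (-3 + 20**2 - 22*20) + 8*(4 + 0) = (-3 + 400 - 440) + 8*4 = -43 + 32 = -11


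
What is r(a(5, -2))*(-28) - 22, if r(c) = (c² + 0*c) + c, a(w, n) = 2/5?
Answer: -942/25 ≈ -37.680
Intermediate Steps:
a(w, n) = ⅖ (a(w, n) = 2*(⅕) = ⅖)
r(c) = c + c² (r(c) = (c² + 0) + c = c² + c = c + c²)
r(a(5, -2))*(-28) - 22 = (2*(1 + ⅖)/5)*(-28) - 22 = ((⅖)*(7/5))*(-28) - 22 = (14/25)*(-28) - 22 = -392/25 - 22 = -942/25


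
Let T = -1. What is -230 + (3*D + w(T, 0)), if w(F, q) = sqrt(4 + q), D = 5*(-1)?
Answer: -243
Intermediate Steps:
D = -5
-230 + (3*D + w(T, 0)) = -230 + (3*(-5) + sqrt(4 + 0)) = -230 + (-15 + sqrt(4)) = -230 + (-15 + 2) = -230 - 13 = -243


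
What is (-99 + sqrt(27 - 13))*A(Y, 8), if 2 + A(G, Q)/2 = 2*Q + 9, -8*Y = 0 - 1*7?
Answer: -4554 + 46*sqrt(14) ≈ -4381.9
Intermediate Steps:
Y = 7/8 (Y = -(0 - 1*7)/8 = -(0 - 7)/8 = -1/8*(-7) = 7/8 ≈ 0.87500)
A(G, Q) = 14 + 4*Q (A(G, Q) = -4 + 2*(2*Q + 9) = -4 + 2*(9 + 2*Q) = -4 + (18 + 4*Q) = 14 + 4*Q)
(-99 + sqrt(27 - 13))*A(Y, 8) = (-99 + sqrt(27 - 13))*(14 + 4*8) = (-99 + sqrt(14))*(14 + 32) = (-99 + sqrt(14))*46 = -4554 + 46*sqrt(14)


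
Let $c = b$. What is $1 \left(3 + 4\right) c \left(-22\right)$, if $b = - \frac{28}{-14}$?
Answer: $-308$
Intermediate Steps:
$b = 2$ ($b = \left(-28\right) \left(- \frac{1}{14}\right) = 2$)
$c = 2$
$1 \left(3 + 4\right) c \left(-22\right) = 1 \left(3 + 4\right) 2 \left(-22\right) = 1 \cdot 7 \cdot 2 \left(-22\right) = 7 \cdot 2 \left(-22\right) = 14 \left(-22\right) = -308$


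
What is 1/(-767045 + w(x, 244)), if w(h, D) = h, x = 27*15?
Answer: -1/766640 ≈ -1.3044e-6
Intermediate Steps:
x = 405
1/(-767045 + w(x, 244)) = 1/(-767045 + 405) = 1/(-766640) = -1/766640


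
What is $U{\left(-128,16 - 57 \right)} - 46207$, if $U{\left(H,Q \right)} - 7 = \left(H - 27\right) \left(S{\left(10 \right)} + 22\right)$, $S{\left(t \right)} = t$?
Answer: $-51160$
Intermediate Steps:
$U{\left(H,Q \right)} = -857 + 32 H$ ($U{\left(H,Q \right)} = 7 + \left(H - 27\right) \left(10 + 22\right) = 7 + \left(-27 + H\right) 32 = 7 + \left(-864 + 32 H\right) = -857 + 32 H$)
$U{\left(-128,16 - 57 \right)} - 46207 = \left(-857 + 32 \left(-128\right)\right) - 46207 = \left(-857 - 4096\right) - 46207 = -4953 - 46207 = -51160$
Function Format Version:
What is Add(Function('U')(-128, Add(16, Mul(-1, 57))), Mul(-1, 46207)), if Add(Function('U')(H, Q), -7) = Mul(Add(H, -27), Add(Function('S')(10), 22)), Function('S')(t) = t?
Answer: -51160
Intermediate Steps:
Function('U')(H, Q) = Add(-857, Mul(32, H)) (Function('U')(H, Q) = Add(7, Mul(Add(H, -27), Add(10, 22))) = Add(7, Mul(Add(-27, H), 32)) = Add(7, Add(-864, Mul(32, H))) = Add(-857, Mul(32, H)))
Add(Function('U')(-128, Add(16, Mul(-1, 57))), Mul(-1, 46207)) = Add(Add(-857, Mul(32, -128)), Mul(-1, 46207)) = Add(Add(-857, -4096), -46207) = Add(-4953, -46207) = -51160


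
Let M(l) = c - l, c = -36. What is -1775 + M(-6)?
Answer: -1805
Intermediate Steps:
M(l) = -36 - l
-1775 + M(-6) = -1775 + (-36 - 1*(-6)) = -1775 + (-36 + 6) = -1775 - 30 = -1805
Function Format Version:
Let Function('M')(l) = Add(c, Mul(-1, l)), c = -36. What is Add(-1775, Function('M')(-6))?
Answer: -1805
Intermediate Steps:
Function('M')(l) = Add(-36, Mul(-1, l))
Add(-1775, Function('M')(-6)) = Add(-1775, Add(-36, Mul(-1, -6))) = Add(-1775, Add(-36, 6)) = Add(-1775, -30) = -1805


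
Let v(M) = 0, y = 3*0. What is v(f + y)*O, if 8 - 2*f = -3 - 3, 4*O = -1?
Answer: 0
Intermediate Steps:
O = -1/4 (O = (1/4)*(-1) = -1/4 ≈ -0.25000)
f = 7 (f = 4 - (-3 - 3)/2 = 4 - 1/2*(-6) = 4 + 3 = 7)
y = 0
v(f + y)*O = 0*(-1/4) = 0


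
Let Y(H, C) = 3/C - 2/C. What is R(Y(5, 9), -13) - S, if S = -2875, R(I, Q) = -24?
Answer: 2851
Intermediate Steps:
Y(H, C) = 1/C
R(Y(5, 9), -13) - S = -24 - 1*(-2875) = -24 + 2875 = 2851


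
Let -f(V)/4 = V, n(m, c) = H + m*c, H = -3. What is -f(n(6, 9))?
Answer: 204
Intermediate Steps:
n(m, c) = -3 + c*m (n(m, c) = -3 + m*c = -3 + c*m)
f(V) = -4*V
-f(n(6, 9)) = -(-4)*(-3 + 9*6) = -(-4)*(-3 + 54) = -(-4)*51 = -1*(-204) = 204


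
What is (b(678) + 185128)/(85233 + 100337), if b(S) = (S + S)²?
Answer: 1011932/92785 ≈ 10.906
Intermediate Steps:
b(S) = 4*S² (b(S) = (2*S)² = 4*S²)
(b(678) + 185128)/(85233 + 100337) = (4*678² + 185128)/(85233 + 100337) = (4*459684 + 185128)/185570 = (1838736 + 185128)*(1/185570) = 2023864*(1/185570) = 1011932/92785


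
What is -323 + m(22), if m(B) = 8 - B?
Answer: -337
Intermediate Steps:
-323 + m(22) = -323 + (8 - 1*22) = -323 + (8 - 22) = -323 - 14 = -337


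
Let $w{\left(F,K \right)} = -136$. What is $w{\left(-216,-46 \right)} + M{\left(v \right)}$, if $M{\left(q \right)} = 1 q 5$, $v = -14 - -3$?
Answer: $-191$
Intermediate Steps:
$v = -11$ ($v = -14 + 3 = -11$)
$M{\left(q \right)} = 5 q$ ($M{\left(q \right)} = q 5 = 5 q$)
$w{\left(-216,-46 \right)} + M{\left(v \right)} = -136 + 5 \left(-11\right) = -136 - 55 = -191$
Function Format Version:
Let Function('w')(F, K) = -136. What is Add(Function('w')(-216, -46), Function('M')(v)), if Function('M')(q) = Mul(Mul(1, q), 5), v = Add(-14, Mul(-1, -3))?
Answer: -191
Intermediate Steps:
v = -11 (v = Add(-14, 3) = -11)
Function('M')(q) = Mul(5, q) (Function('M')(q) = Mul(q, 5) = Mul(5, q))
Add(Function('w')(-216, -46), Function('M')(v)) = Add(-136, Mul(5, -11)) = Add(-136, -55) = -191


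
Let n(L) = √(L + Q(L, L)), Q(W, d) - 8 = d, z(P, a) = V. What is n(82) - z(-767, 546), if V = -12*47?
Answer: 564 + 2*√43 ≈ 577.12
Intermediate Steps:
V = -564
z(P, a) = -564
Q(W, d) = 8 + d
n(L) = √(8 + 2*L) (n(L) = √(L + (8 + L)) = √(8 + 2*L))
n(82) - z(-767, 546) = √(8 + 2*82) - 1*(-564) = √(8 + 164) + 564 = √172 + 564 = 2*√43 + 564 = 564 + 2*√43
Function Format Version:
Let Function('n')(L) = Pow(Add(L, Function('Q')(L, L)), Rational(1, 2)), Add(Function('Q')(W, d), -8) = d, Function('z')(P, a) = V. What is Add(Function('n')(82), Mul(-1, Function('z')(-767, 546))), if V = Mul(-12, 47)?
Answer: Add(564, Mul(2, Pow(43, Rational(1, 2)))) ≈ 577.12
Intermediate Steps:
V = -564
Function('z')(P, a) = -564
Function('Q')(W, d) = Add(8, d)
Function('n')(L) = Pow(Add(8, Mul(2, L)), Rational(1, 2)) (Function('n')(L) = Pow(Add(L, Add(8, L)), Rational(1, 2)) = Pow(Add(8, Mul(2, L)), Rational(1, 2)))
Add(Function('n')(82), Mul(-1, Function('z')(-767, 546))) = Add(Pow(Add(8, Mul(2, 82)), Rational(1, 2)), Mul(-1, -564)) = Add(Pow(Add(8, 164), Rational(1, 2)), 564) = Add(Pow(172, Rational(1, 2)), 564) = Add(Mul(2, Pow(43, Rational(1, 2))), 564) = Add(564, Mul(2, Pow(43, Rational(1, 2))))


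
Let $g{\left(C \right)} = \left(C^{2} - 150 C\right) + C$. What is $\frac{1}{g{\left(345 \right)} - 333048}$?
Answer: $- \frac{1}{265428} \approx -3.7675 \cdot 10^{-6}$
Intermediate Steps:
$g{\left(C \right)} = C^{2} - 149 C$
$\frac{1}{g{\left(345 \right)} - 333048} = \frac{1}{345 \left(-149 + 345\right) - 333048} = \frac{1}{345 \cdot 196 - 333048} = \frac{1}{67620 - 333048} = \frac{1}{-265428} = - \frac{1}{265428}$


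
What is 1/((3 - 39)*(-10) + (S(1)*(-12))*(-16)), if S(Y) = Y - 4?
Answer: -1/216 ≈ -0.0046296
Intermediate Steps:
S(Y) = -4 + Y
1/((3 - 39)*(-10) + (S(1)*(-12))*(-16)) = 1/((3 - 39)*(-10) + ((-4 + 1)*(-12))*(-16)) = 1/(-36*(-10) - 3*(-12)*(-16)) = 1/(360 + 36*(-16)) = 1/(360 - 576) = 1/(-216) = -1/216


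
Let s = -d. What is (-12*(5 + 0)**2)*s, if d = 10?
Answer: 3000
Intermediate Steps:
s = -10 (s = -1*10 = -10)
(-12*(5 + 0)**2)*s = -12*(5 + 0)**2*(-10) = -12*5**2*(-10) = -12*25*(-10) = -300*(-10) = 3000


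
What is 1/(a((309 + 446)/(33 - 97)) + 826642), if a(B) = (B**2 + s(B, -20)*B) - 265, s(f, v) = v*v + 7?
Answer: 4096/3365743977 ≈ 1.2170e-6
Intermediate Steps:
s(f, v) = 7 + v**2 (s(f, v) = v**2 + 7 = 7 + v**2)
a(B) = -265 + B**2 + 407*B (a(B) = (B**2 + (7 + (-20)**2)*B) - 265 = (B**2 + (7 + 400)*B) - 265 = (B**2 + 407*B) - 265 = -265 + B**2 + 407*B)
1/(a((309 + 446)/(33 - 97)) + 826642) = 1/((-265 + ((309 + 446)/(33 - 97))**2 + 407*((309 + 446)/(33 - 97))) + 826642) = 1/((-265 + (755/(-64))**2 + 407*(755/(-64))) + 826642) = 1/((-265 + (755*(-1/64))**2 + 407*(755*(-1/64))) + 826642) = 1/((-265 + (-755/64)**2 + 407*(-755/64)) + 826642) = 1/((-265 + 570025/4096 - 307285/64) + 826642) = 1/(-20181655/4096 + 826642) = 1/(3365743977/4096) = 4096/3365743977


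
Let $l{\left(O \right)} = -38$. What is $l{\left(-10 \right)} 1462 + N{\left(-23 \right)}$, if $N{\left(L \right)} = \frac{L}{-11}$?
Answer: $- \frac{611093}{11} \approx -55554.0$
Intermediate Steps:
$N{\left(L \right)} = - \frac{L}{11}$ ($N{\left(L \right)} = L \left(- \frac{1}{11}\right) = - \frac{L}{11}$)
$l{\left(-10 \right)} 1462 + N{\left(-23 \right)} = \left(-38\right) 1462 - - \frac{23}{11} = -55556 + \frac{23}{11} = - \frac{611093}{11}$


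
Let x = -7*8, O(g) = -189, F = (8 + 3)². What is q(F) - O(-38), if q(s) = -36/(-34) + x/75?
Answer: 241373/1275 ≈ 189.31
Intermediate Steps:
F = 121 (F = 11² = 121)
x = -56
q(s) = 398/1275 (q(s) = -36/(-34) - 56/75 = -36*(-1/34) - 56*1/75 = 18/17 - 56/75 = 398/1275)
q(F) - O(-38) = 398/1275 - 1*(-189) = 398/1275 + 189 = 241373/1275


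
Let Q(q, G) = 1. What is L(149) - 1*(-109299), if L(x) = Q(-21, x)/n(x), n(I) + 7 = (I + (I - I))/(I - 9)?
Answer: 90827329/831 ≈ 1.0930e+5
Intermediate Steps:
n(I) = -7 + I/(-9 + I) (n(I) = -7 + (I + (I - I))/(I - 9) = -7 + (I + 0)/(-9 + I) = -7 + I/(-9 + I))
L(x) = (-9 + x)/(3*(21 - 2*x)) (L(x) = 1/(3*(21 - 2*x)/(-9 + x)) = 1*((-9 + x)/(3*(21 - 2*x))) = (-9 + x)/(3*(21 - 2*x)))
L(149) - 1*(-109299) = (9 - 1*149)/(3*(-21 + 2*149)) - 1*(-109299) = (9 - 149)/(3*(-21 + 298)) + 109299 = (1/3)*(-140)/277 + 109299 = (1/3)*(1/277)*(-140) + 109299 = -140/831 + 109299 = 90827329/831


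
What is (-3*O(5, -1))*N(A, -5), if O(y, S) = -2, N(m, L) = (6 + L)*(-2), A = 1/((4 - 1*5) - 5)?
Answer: -12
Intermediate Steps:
A = -⅙ (A = 1/((4 - 5) - 5) = 1/(-1 - 5) = 1/(-6) = -⅙ ≈ -0.16667)
N(m, L) = -12 - 2*L
(-3*O(5, -1))*N(A, -5) = (-3*(-2))*(-12 - 2*(-5)) = 6*(-12 + 10) = 6*(-2) = -12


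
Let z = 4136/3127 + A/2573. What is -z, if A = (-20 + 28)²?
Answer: -10842056/8045771 ≈ -1.3475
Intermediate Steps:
A = 64 (A = 8² = 64)
z = 10842056/8045771 (z = 4136/3127 + 64/2573 = 10842056/8045771 ≈ 1.3475)
-z = -1*10842056/8045771 = -10842056/8045771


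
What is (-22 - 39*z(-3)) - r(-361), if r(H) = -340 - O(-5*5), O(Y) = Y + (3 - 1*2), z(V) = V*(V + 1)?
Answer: 60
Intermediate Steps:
z(V) = V*(1 + V)
O(Y) = 1 + Y (O(Y) = Y + (3 - 2) = Y + 1 = 1 + Y)
r(H) = -316 (r(H) = -340 - (1 - 5*5) = -340 - (1 - 25) = -340 - 1*(-24) = -340 + 24 = -316)
(-22 - 39*z(-3)) - r(-361) = (-22 - (-117)*(1 - 3)) - 1*(-316) = (-22 - (-117)*(-2)) + 316 = (-22 - 39*6) + 316 = (-22 - 234) + 316 = -256 + 316 = 60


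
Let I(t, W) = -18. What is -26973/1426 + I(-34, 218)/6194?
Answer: -83548215/4416322 ≈ -18.918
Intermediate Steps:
-26973/1426 + I(-34, 218)/6194 = -26973/1426 - 18/6194 = -26973*1/1426 - 18*1/6194 = -26973/1426 - 9/3097 = -83548215/4416322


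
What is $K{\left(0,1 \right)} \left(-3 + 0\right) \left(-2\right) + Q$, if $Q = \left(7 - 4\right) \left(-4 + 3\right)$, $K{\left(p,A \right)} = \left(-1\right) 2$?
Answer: $-15$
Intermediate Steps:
$K{\left(p,A \right)} = -2$
$Q = -3$ ($Q = 3 \left(-1\right) = -3$)
$K{\left(0,1 \right)} \left(-3 + 0\right) \left(-2\right) + Q = - 2 \left(-3 + 0\right) \left(-2\right) - 3 = \left(-2\right) \left(-3\right) \left(-2\right) - 3 = 6 \left(-2\right) - 3 = -12 - 3 = -15$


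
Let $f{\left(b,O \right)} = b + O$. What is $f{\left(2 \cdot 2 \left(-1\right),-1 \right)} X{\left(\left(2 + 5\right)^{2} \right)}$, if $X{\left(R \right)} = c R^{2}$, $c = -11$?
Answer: $132055$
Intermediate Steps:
$X{\left(R \right)} = - 11 R^{2}$
$f{\left(b,O \right)} = O + b$
$f{\left(2 \cdot 2 \left(-1\right),-1 \right)} X{\left(\left(2 + 5\right)^{2} \right)} = \left(-1 + 2 \cdot 2 \left(-1\right)\right) \left(- 11 \left(\left(2 + 5\right)^{2}\right)^{2}\right) = \left(-1 + 4 \left(-1\right)\right) \left(- 11 \left(7^{2}\right)^{2}\right) = \left(-1 - 4\right) \left(- 11 \cdot 49^{2}\right) = - 5 \left(\left(-11\right) 2401\right) = \left(-5\right) \left(-26411\right) = 132055$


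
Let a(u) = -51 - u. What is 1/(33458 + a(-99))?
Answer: 1/33506 ≈ 2.9845e-5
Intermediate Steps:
1/(33458 + a(-99)) = 1/(33458 + (-51 - 1*(-99))) = 1/(33458 + (-51 + 99)) = 1/(33458 + 48) = 1/33506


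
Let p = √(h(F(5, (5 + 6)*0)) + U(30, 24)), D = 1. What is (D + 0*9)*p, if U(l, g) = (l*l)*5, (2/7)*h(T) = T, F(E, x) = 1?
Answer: √18014/2 ≈ 67.108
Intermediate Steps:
h(T) = 7*T/2
U(l, g) = 5*l² (U(l, g) = l²*5 = 5*l²)
p = √18014/2 (p = √((7/2)*1 + 5*30²) = √(7/2 + 5*900) = √(7/2 + 4500) = √(9007/2) = √18014/2 ≈ 67.108)
(D + 0*9)*p = (1 + 0*9)*(√18014/2) = (1 + 0)*(√18014/2) = 1*(√18014/2) = √18014/2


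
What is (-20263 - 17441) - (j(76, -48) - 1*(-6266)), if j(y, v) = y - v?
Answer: -44094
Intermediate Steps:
(-20263 - 17441) - (j(76, -48) - 1*(-6266)) = (-20263 - 17441) - ((76 - 1*(-48)) - 1*(-6266)) = -37704 - ((76 + 48) + 6266) = -37704 - (124 + 6266) = -37704 - 1*6390 = -37704 - 6390 = -44094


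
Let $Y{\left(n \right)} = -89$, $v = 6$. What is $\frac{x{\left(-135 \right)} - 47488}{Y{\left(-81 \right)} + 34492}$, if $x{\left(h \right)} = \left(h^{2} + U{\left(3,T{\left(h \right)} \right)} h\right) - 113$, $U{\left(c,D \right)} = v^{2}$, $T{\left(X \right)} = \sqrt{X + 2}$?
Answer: $- \frac{34236}{34403} \approx -0.99515$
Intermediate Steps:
$T{\left(X \right)} = \sqrt{2 + X}$
$U{\left(c,D \right)} = 36$ ($U{\left(c,D \right)} = 6^{2} = 36$)
$x{\left(h \right)} = -113 + h^{2} + 36 h$ ($x{\left(h \right)} = \left(h^{2} + 36 h\right) - 113 = -113 + h^{2} + 36 h$)
$\frac{x{\left(-135 \right)} - 47488}{Y{\left(-81 \right)} + 34492} = \frac{\left(-113 + \left(-135\right)^{2} + 36 \left(-135\right)\right) - 47488}{-89 + 34492} = \frac{\left(-113 + 18225 - 4860\right) - 47488}{34403} = \left(13252 - 47488\right) \frac{1}{34403} = \left(-34236\right) \frac{1}{34403} = - \frac{34236}{34403}$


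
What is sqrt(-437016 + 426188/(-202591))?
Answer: 2*I*sqrt(4484145883865651)/202591 ≈ 661.07*I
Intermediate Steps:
sqrt(-437016 + 426188/(-202591)) = sqrt(-437016 + 426188*(-1/202591)) = sqrt(-437016 - 426188/202591) = sqrt(-88535934644/202591) = 2*I*sqrt(4484145883865651)/202591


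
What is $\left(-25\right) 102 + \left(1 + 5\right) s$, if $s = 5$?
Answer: $-2520$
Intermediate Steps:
$\left(-25\right) 102 + \left(1 + 5\right) s = \left(-25\right) 102 + \left(1 + 5\right) 5 = -2550 + 6 \cdot 5 = -2550 + 30 = -2520$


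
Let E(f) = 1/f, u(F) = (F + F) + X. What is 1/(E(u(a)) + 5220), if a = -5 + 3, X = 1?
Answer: 3/15659 ≈ 0.00019158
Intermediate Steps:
a = -2
u(F) = 1 + 2*F (u(F) = (F + F) + 1 = 2*F + 1 = 1 + 2*F)
1/(E(u(a)) + 5220) = 1/(1/(1 + 2*(-2)) + 5220) = 1/(1/(1 - 4) + 5220) = 1/(1/(-3) + 5220) = 1/(-1/3 + 5220) = 1/(15659/3) = 3/15659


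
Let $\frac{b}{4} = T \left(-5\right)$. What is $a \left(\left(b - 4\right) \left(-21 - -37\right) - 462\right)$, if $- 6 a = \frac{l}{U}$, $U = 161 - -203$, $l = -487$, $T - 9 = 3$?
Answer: $- \frac{1063121}{1092} \approx -973.55$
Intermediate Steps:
$T = 12$ ($T = 9 + 3 = 12$)
$U = 364$ ($U = 161 + 203 = 364$)
$b = -240$ ($b = 4 \cdot 12 \left(-5\right) = 4 \left(-60\right) = -240$)
$a = \frac{487}{2184}$ ($a = - \frac{\left(-487\right) \frac{1}{364}}{6} = \left(- \frac{1}{6}\right) \left(- \frac{487}{364}\right) = \frac{487}{2184} \approx 0.22299$)
$a \left(\left(b - 4\right) \left(-21 - -37\right) - 462\right) = \frac{487 \left(\left(-240 - 4\right) \left(-21 - -37\right) - 462\right)}{2184} = \frac{487 \left(\left(-240 - 4\right) \left(-21 + 37\right) - 462\right)}{2184} = \frac{487 \left(\left(-244\right) 16 - 462\right)}{2184} = \frac{487 \left(-3904 - 462\right)}{2184} = \frac{487}{2184} \left(-4366\right) = - \frac{1063121}{1092}$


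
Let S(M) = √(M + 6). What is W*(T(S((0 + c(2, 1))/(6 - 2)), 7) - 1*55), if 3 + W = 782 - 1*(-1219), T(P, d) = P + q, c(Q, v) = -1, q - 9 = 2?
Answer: -87912 + 999*√23 ≈ -83121.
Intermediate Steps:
q = 11 (q = 9 + 2 = 11)
S(M) = √(6 + M)
T(P, d) = 11 + P (T(P, d) = P + 11 = 11 + P)
W = 1998 (W = -3 + (782 - 1*(-1219)) = -3 + (782 + 1219) = -3 + 2001 = 1998)
W*(T(S((0 + c(2, 1))/(6 - 2)), 7) - 1*55) = 1998*((11 + √(6 + (0 - 1)/(6 - 2))) - 1*55) = 1998*((11 + √(6 - 1/4)) - 55) = 1998*((11 + √(6 - 1*¼)) - 55) = 1998*((11 + √(6 - ¼)) - 55) = 1998*((11 + √(23/4)) - 55) = 1998*((11 + √23/2) - 55) = 1998*(-44 + √23/2) = -87912 + 999*√23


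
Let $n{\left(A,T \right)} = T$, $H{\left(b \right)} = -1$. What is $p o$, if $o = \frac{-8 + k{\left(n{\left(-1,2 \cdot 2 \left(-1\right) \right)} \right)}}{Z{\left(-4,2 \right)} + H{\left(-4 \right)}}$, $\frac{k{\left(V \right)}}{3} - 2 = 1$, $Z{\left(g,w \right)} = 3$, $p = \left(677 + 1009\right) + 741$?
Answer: $\frac{2427}{2} \approx 1213.5$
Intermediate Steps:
$p = 2427$ ($p = 1686 + 741 = 2427$)
$k{\left(V \right)} = 9$ ($k{\left(V \right)} = 6 + 3 \cdot 1 = 6 + 3 = 9$)
$o = \frac{1}{2}$ ($o = \frac{-8 + 9}{3 - 1} = 1 \cdot \frac{1}{2} = \frac{1}{2} \approx 0.5$)
$p o = 2427 \cdot \frac{1}{2} = \frac{2427}{2}$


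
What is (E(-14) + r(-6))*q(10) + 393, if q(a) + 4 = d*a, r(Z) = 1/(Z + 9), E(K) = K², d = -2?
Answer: -4319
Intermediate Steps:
r(Z) = 1/(9 + Z)
q(a) = -4 - 2*a
(E(-14) + r(-6))*q(10) + 393 = ((-14)² + 1/(9 - 6))*(-4 - 2*10) + 393 = (196 + 1/3)*(-4 - 20) + 393 = (196 + ⅓)*(-24) + 393 = (589/3)*(-24) + 393 = -4712 + 393 = -4319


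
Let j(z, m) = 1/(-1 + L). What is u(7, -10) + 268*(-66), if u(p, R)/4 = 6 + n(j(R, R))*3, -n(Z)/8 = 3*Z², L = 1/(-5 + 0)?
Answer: -17864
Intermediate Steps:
L = -⅕ (L = 1/(-5) = -⅕ ≈ -0.20000)
j(z, m) = -⅚ (j(z, m) = 1/(-1 - ⅕) = 1/(-6/5) = -⅚)
n(Z) = -24*Z²
u(p, R) = -176 (u(p, R) = 4*(6 - 24*(-⅚)²*3) = 4*(6 - 24*25/36*3) = 4*(6 - 50/3*3) = 4*(6 - 50) = 4*(-44) = -176)
u(7, -10) + 268*(-66) = -176 + 268*(-66) = -176 - 17688 = -17864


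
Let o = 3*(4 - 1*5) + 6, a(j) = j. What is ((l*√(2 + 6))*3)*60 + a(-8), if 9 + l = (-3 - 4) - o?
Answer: -8 - 6840*√2 ≈ -9681.2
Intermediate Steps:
o = 3 (o = 3*(4 - 5) + 6 = 3*(-1) + 6 = -3 + 6 = 3)
l = -19 (l = -9 + ((-3 - 4) - 1*3) = -9 + (-7 - 3) = -9 - 10 = -19)
((l*√(2 + 6))*3)*60 + a(-8) = (-19*√(2 + 6)*3)*60 - 8 = (-38*√2*3)*60 - 8 = -114*√2*60 - 8 = -6840*√2 - 8 = -8 - 6840*√2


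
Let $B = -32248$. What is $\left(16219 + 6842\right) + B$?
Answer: $-9187$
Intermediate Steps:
$\left(16219 + 6842\right) + B = \left(16219 + 6842\right) - 32248 = 23061 - 32248 = -9187$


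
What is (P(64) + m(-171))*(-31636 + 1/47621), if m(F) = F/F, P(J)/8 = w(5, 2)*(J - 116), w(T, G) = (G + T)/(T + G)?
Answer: 625213251325/47621 ≈ 1.3129e+7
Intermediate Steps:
w(T, G) = 1 (w(T, G) = (G + T)/(G + T) = 1)
P(J) = -928 + 8*J (P(J) = 8*(1*(J - 116)) = 8*(1*(-116 + J)) = 8*(-116 + J) = -928 + 8*J)
m(F) = 1
(P(64) + m(-171))*(-31636 + 1/47621) = ((-928 + 8*64) + 1)*(-31636 + 1/47621) = ((-928 + 512) + 1)*(-31636 + 1/47621) = (-416 + 1)*(-1506537955/47621) = -415*(-1506537955/47621) = 625213251325/47621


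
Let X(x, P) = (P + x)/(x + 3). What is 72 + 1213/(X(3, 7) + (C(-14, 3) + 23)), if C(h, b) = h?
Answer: 5943/32 ≈ 185.72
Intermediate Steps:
X(x, P) = (P + x)/(3 + x)
72 + 1213/(X(3, 7) + (C(-14, 3) + 23)) = 72 + 1213/((7 + 3)/(3 + 3) + (-14 + 23)) = 72 + 1213/(10/6 + 9) = 72 + 1213/((⅙)*10 + 9) = 72 + 1213/(5/3 + 9) = 72 + 1213/(32/3) = 72 + (3/32)*1213 = 72 + 3639/32 = 5943/32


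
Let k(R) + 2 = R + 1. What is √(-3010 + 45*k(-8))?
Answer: I*√3415 ≈ 58.438*I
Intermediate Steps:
k(R) = -1 + R (k(R) = -2 + (R + 1) = -2 + (1 + R) = -1 + R)
√(-3010 + 45*k(-8)) = √(-3010 + 45*(-1 - 8)) = √(-3010 + 45*(-9)) = √(-3010 - 405) = √(-3415) = I*√3415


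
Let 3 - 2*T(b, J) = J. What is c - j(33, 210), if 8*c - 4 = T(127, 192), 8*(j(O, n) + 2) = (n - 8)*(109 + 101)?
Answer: -84989/16 ≈ -5311.8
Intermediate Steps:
T(b, J) = 3/2 - J/2
j(O, n) = -212 + 105*n/4 (j(O, n) = -2 + ((n - 8)*(109 + 101))/8 = -2 + ((-8 + n)*210)/8 = -2 + (-1680 + 210*n)/8 = -2 + (-210 + 105*n/4) = -212 + 105*n/4)
c = -181/16 (c = ½ + (3/2 - ½*192)/8 = ½ + (3/2 - 96)/8 = ½ + (⅛)*(-189/2) = ½ - 189/16 = -181/16 ≈ -11.313)
c - j(33, 210) = -181/16 - (-212 + (105/4)*210) = -181/16 - (-212 + 11025/2) = -181/16 - 1*10601/2 = -181/16 - 10601/2 = -84989/16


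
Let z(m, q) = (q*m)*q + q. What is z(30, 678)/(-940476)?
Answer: -2298533/156746 ≈ -14.664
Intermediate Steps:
z(m, q) = q + m*q² (z(m, q) = (m*q)*q + q = m*q² + q = q + m*q²)
z(30, 678)/(-940476) = (678*(1 + 30*678))/(-940476) = (678*(1 + 20340))*(-1/940476) = (678*20341)*(-1/940476) = 13791198*(-1/940476) = -2298533/156746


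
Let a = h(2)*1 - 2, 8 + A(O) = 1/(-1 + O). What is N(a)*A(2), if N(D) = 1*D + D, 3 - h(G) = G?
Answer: 14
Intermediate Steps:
h(G) = 3 - G
A(O) = -8 + 1/(-1 + O)
a = -1 (a = (3 - 1*2)*1 - 2 = (3 - 2)*1 - 2 = 1*1 - 2 = 1 - 2 = -1)
N(D) = 2*D (N(D) = D + D = 2*D)
N(a)*A(2) = (2*(-1))*((9 - 8*2)/(-1 + 2)) = -2*(9 - 16)/1 = -2*(-7) = 14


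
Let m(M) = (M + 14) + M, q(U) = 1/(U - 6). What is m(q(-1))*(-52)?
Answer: -4992/7 ≈ -713.14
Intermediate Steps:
q(U) = 1/(-6 + U)
m(M) = 14 + 2*M (m(M) = (14 + M) + M = 14 + 2*M)
m(q(-1))*(-52) = (14 + 2/(-6 - 1))*(-52) = (14 + 2/(-7))*(-52) = (14 + 2*(-⅐))*(-52) = (14 - 2/7)*(-52) = (96/7)*(-52) = -4992/7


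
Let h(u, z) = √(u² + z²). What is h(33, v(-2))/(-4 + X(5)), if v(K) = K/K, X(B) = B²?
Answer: √1090/21 ≈ 1.5721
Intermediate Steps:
v(K) = 1
h(33, v(-2))/(-4 + X(5)) = √(33² + 1²)/(-4 + 5²) = √(1089 + 1)/(-4 + 25) = √1090/21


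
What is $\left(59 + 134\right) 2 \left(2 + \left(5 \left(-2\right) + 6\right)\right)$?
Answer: $-772$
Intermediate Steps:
$\left(59 + 134\right) 2 \left(2 + \left(5 \left(-2\right) + 6\right)\right) = 193 \cdot 2 \left(2 + \left(-10 + 6\right)\right) = 193 \cdot 2 \left(2 - 4\right) = 193 \cdot 2 \left(-2\right) = 193 \left(-4\right) = -772$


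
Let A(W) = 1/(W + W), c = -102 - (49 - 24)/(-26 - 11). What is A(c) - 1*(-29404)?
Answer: 220471155/7498 ≈ 29404.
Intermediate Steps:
c = -3749/37 (c = -102 - 25/(-37) = -102 - 25*(-1)/37 = -102 - 1*(-25/37) = -102 + 25/37 = -3749/37 ≈ -101.32)
A(W) = 1/(2*W)
A(c) - 1*(-29404) = 1/(2*(-3749/37)) - 1*(-29404) = (½)*(-37/3749) + 29404 = -37/7498 + 29404 = 220471155/7498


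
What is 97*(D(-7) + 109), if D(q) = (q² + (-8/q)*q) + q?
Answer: 13871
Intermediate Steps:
D(q) = -8 + q + q² (D(q) = (q² - 8) + q = (-8 + q²) + q = -8 + q + q²)
97*(D(-7) + 109) = 97*((-8 - 7 + (-7)²) + 109) = 97*((-8 - 7 + 49) + 109) = 97*(34 + 109) = 97*143 = 13871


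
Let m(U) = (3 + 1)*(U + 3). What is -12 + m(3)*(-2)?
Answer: -60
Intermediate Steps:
m(U) = 12 + 4*U (m(U) = 4*(3 + U) = 12 + 4*U)
-12 + m(3)*(-2) = -12 + (12 + 4*3)*(-2) = -12 + (12 + 12)*(-2) = -12 + 24*(-2) = -12 - 48 = -60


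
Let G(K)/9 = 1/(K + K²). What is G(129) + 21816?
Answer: 121951443/5590 ≈ 21816.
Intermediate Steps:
G(K) = 9/(K + K²)
G(129) + 21816 = 9/(129*(1 + 129)) + 21816 = 9*(1/129)/130 + 21816 = 9*(1/129)*(1/130) + 21816 = 3/5590 + 21816 = 121951443/5590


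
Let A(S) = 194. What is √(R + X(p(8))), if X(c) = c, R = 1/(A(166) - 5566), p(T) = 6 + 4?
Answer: √72144617/2686 ≈ 3.1622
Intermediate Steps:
p(T) = 10
R = -1/5372 (R = 1/(194 - 5566) = 1/(-5372) = -1/5372 ≈ -0.00018615)
√(R + X(p(8))) = √(-1/5372 + 10) = √(53719/5372) = √72144617/2686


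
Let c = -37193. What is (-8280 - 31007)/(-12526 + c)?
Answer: 39287/49719 ≈ 0.79018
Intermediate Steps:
(-8280 - 31007)/(-12526 + c) = (-8280 - 31007)/(-12526 - 37193) = -39287/(-49719) = -39287*(-1/49719) = 39287/49719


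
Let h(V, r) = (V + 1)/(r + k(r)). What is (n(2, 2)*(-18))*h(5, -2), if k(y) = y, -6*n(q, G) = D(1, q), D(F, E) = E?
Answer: -9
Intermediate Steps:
n(q, G) = -q/6
h(V, r) = (1 + V)/(2*r) (h(V, r) = (V + 1)/(r + r) = (1 + V)/((2*r)) = (1 + V)*(1/(2*r)) = (1 + V)/(2*r))
(n(2, 2)*(-18))*h(5, -2) = (-⅙*2*(-18))*((½)*(1 + 5)/(-2)) = (-⅓*(-18))*((½)*(-½)*6) = 6*(-3/2) = -9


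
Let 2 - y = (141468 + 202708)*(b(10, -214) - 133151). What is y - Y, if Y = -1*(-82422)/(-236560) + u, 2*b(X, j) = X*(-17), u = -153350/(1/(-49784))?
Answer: 4520928574323851/118280 ≈ 3.8222e+10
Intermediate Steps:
u = 7634376400 (u = -153350/(-1/49784) = -153350*(-49784) = 7634376400)
b(X, j) = -17*X/2 (b(X, j) = (X*(-17))/2 = (-17*X)/2 = -17*X/2)
y = 45856633538 (y = 2 - (141468 + 202708)*(-17/2*10 - 133151) = 2 - 344176*(-85 - 133151) = 2 - 344176*(-133236) = 2 - 1*(-45856633536) = 2 + 45856633536 = 45856633538)
Y = 902994040550789/118280 (Y = -1*(-82422)/(-236560) + 7634376400 = 82422*(-1/236560) + 7634376400 = -41211/118280 + 7634376400 = 902994040550789/118280 ≈ 7.6344e+9)
y - Y = 45856633538 - 1*902994040550789/118280 = 45856633538 - 902994040550789/118280 = 4520928574323851/118280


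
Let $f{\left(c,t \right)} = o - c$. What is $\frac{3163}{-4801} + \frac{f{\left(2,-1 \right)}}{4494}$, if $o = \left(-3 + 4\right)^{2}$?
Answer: $- \frac{14219323}{21575694} \approx -0.65904$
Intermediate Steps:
$o = 1$ ($o = 1^{2} = 1$)
$f{\left(c,t \right)} = 1 - c$
$\frac{3163}{-4801} + \frac{f{\left(2,-1 \right)}}{4494} = \frac{3163}{-4801} + \frac{1 - 2}{4494} = 3163 \left(- \frac{1}{4801}\right) + \left(1 - 2\right) \frac{1}{4494} = - \frac{3163}{4801} - \frac{1}{4494} = - \frac{14219323}{21575694}$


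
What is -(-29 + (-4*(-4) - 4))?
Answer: 17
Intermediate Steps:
-(-29 + (-4*(-4) - 4)) = -(-29 + (16 - 4)) = -(-29 + 12) = -1*(-17) = 17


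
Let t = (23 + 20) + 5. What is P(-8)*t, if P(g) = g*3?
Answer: -1152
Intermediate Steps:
P(g) = 3*g
t = 48 (t = 43 + 5 = 48)
P(-8)*t = (3*(-8))*48 = -24*48 = -1152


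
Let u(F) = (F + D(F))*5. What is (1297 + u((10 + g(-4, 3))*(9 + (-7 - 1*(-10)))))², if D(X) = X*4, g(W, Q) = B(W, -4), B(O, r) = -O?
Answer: 30217009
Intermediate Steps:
g(W, Q) = -W
D(X) = 4*X
u(F) = 25*F (u(F) = (F + 4*F)*5 = (5*F)*5 = 25*F)
(1297 + u((10 + g(-4, 3))*(9 + (-7 - 1*(-10)))))² = (1297 + 25*((10 - 1*(-4))*(9 + (-7 - 1*(-10)))))² = (1297 + 25*((10 + 4)*(9 + (-7 + 10))))² = (1297 + 25*(14*(9 + 3)))² = (1297 + 25*(14*12))² = (1297 + 25*168)² = (1297 + 4200)² = 5497² = 30217009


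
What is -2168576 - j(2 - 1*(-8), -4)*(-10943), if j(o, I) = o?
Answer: -2059146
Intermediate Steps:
-2168576 - j(2 - 1*(-8), -4)*(-10943) = -2168576 - (2 - 1*(-8))*(-10943) = -2168576 - (2 + 8)*(-10943) = -2168576 - 10*(-10943) = -2168576 - 1*(-109430) = -2168576 + 109430 = -2059146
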